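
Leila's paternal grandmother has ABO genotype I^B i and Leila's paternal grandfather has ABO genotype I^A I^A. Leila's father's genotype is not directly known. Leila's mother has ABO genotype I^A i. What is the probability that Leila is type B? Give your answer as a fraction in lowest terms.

Leila's father's ABO genotype from I^B i × I^A I^A: 1/2 I^A I^B, 1/2 I^A i.
Crossing each possibility with the mother I^A i and summing P(type B): 1/2·1/4 + 1/2·0 = 1/8.

1/8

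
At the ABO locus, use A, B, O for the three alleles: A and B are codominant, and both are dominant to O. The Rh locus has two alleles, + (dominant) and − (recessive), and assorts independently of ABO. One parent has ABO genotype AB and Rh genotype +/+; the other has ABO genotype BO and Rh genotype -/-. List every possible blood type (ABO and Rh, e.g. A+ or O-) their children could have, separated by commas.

Gametes from AB × BO give offspring ABO genotypes AB, AO, BB, BO, i.e. phenotypes A, B, AB.
Rh cross +/+ × -/- → phenotypes Rh+.
Combining independently: A+, B+, AB+.

A+, B+, AB+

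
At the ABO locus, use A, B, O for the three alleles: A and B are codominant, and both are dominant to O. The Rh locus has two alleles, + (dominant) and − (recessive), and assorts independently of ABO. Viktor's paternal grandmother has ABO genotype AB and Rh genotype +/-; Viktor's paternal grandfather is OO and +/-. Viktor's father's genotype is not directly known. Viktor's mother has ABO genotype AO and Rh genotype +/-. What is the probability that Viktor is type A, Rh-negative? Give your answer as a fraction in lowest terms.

Viktor's father's ABO genotype from AB × OO: 1/2 AO, 1/2 BO.
Crossing each possibility with the mother AO and summing P(type A): 1/2·3/4 + 1/2·1/4 = 1/2.
Similarly for Rh via the father's Rh distribution: P(Rh-) = 1/4.
Independent loci: 1/2 × 1/4 = 1/8.

1/8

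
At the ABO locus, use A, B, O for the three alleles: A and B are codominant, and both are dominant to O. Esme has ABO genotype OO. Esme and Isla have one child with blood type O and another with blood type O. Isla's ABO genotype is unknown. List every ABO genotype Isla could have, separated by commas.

For each candidate genotype of Isla, check whether crossing it with OO can produce every observed child phenotype.
  AA → possible child types {A} ✗
  AB → possible child types {A, B} ✗
  AO → possible child types {O, A} ✓
  BB → possible child types {B} ✗
  BO → possible child types {O, B} ✓
  OO → possible child types {O} ✓

AO, BO, OO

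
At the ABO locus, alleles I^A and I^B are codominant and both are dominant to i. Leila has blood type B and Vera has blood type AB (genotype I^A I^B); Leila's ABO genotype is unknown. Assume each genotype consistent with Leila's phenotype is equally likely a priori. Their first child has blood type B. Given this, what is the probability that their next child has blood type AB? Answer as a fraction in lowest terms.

Possible genotypes: Leila ∈ {I^B I^B, I^B i}; Vera ∈ {I^A I^B}.
Weight each parental genotype pair by prior × P(type-B child):
  I^B I^B × I^A I^B: posterior weight 1/2; P(next child type AB) = 1/2.
  I^B i × I^A I^B: posterior weight 1/2; P(next child type AB) = 1/4.
Weighted sum = 3/8.

3/8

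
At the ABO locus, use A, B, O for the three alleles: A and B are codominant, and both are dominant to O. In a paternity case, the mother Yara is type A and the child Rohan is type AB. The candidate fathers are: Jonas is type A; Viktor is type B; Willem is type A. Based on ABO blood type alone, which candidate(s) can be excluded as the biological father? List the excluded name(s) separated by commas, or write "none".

Jonas, Willem

A candidate is excluded only if no genotype consistent with his phenotype could produce a type AB child with a type A mother.
Jonas (type A): no genotype consistent with that phenotype can produce a type-AB child with a type-A mother.
Willem (type A): no genotype consistent with that phenotype can produce a type-AB child with a type-A mother.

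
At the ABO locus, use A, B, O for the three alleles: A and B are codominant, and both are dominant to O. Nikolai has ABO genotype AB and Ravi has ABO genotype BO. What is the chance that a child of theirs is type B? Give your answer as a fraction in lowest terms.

1/2

ABO cross AB × BO → offspring phenotypes: 1/4 A, 1/2 B, 1/4 AB.
So P(type B) = 1/2.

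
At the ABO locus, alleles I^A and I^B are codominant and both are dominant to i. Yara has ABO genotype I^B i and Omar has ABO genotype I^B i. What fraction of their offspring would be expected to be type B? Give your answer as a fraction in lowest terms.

ABO cross I^B i × I^B i → offspring phenotypes: 1/4 O, 3/4 B.
So P(type B) = 3/4.

3/4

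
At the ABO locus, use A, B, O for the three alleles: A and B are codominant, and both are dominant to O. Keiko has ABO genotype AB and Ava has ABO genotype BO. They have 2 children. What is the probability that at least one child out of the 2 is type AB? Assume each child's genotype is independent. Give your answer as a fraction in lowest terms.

ABO cross AB × BO → 1/4 A, 1/2 B, 1/4 AB.
So P(type AB) = 1/4 per child.
P(none) = (3/4)^2 = 9/16; P(at least one) = 1 − 9/16 = 7/16.

7/16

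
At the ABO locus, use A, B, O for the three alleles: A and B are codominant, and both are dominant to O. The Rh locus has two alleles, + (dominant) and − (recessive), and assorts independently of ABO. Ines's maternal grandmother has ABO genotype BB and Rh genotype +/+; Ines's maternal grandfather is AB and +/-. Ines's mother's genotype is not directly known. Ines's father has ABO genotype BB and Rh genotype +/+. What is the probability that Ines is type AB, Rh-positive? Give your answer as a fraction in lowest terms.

1/4

Ines's mother's ABO genotype from BB × AB: 1/2 AB, 1/2 BB.
Crossing each possibility with the father BB and summing P(type AB): 1/2·1/2 + 1/2·0 = 1/4.
Similarly for Rh via the mother's Rh distribution: P(Rh+) = 1.
Independent loci: 1/4 × 1 = 1/4.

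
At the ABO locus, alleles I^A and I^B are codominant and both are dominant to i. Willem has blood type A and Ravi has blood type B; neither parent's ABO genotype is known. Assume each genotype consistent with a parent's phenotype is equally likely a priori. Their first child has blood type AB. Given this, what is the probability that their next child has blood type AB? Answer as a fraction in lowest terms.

25/36

Possible genotypes: Willem ∈ {I^A I^A, I^A i}; Ravi ∈ {I^B I^B, I^B i}.
Weight each parental genotype pair by prior × P(type-AB child):
  I^A I^A × I^B I^B: posterior weight 4/9; P(next child type AB) = 1.
  I^A I^A × I^B i: posterior weight 2/9; P(next child type AB) = 1/2.
  I^A i × I^B I^B: posterior weight 2/9; P(next child type AB) = 1/2.
  I^A i × I^B i: posterior weight 1/9; P(next child type AB) = 1/4.
Weighted sum = 25/36.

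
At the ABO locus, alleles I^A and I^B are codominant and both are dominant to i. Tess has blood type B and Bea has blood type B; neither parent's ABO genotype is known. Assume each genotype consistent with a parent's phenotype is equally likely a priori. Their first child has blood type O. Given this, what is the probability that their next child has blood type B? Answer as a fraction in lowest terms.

Possible genotypes: Tess ∈ {I^B I^B, I^B i}; Bea ∈ {I^B I^B, I^B i}.
Weight each parental genotype pair by prior × P(type-O child):
  I^B i × I^B i: posterior weight 1; P(next child type B) = 3/4.
Weighted sum = 3/4.

3/4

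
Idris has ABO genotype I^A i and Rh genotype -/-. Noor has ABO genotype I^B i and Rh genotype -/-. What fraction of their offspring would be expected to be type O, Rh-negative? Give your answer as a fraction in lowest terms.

ABO cross I^A i × I^B i → offspring phenotypes: 1/4 O, 1/4 A, 1/4 B, 1/4 AB.
Rh cross -/- × -/- → 1 Rh-.
Independent loci: P(type O, Rh-negative) = 1/4 × 1 = 1/4.

1/4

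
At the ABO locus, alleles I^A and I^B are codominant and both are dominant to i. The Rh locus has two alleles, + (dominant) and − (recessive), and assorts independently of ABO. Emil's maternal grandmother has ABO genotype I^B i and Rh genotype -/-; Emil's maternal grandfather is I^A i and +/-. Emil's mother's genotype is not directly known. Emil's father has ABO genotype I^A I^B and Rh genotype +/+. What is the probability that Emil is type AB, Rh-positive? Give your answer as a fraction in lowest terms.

Emil's mother's ABO genotype from I^B i × I^A i: 1/4 I^A I^B, 1/4 I^A i, 1/4 I^B i, 1/4 i i.
Crossing each possibility with the father I^A I^B and summing P(type AB): 1/4·1/2 + 1/4·1/4 + 1/4·1/4 + 1/4·0 = 1/4.
Similarly for Rh via the mother's Rh distribution: P(Rh+) = 1.
Independent loci: 1/4 × 1 = 1/4.

1/4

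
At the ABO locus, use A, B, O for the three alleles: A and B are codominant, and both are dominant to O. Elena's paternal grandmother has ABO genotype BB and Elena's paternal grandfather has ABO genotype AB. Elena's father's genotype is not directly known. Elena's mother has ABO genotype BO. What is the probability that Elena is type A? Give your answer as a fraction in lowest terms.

1/8

Elena's father's ABO genotype from BB × AB: 1/2 AB, 1/2 BB.
Crossing each possibility with the mother BO and summing P(type A): 1/2·1/4 + 1/2·0 = 1/8.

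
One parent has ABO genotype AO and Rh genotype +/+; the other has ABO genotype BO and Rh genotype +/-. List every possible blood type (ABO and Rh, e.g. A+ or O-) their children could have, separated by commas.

O+, A+, B+, AB+

Gametes from AO × BO give offspring ABO genotypes AB, AO, BO, OO, i.e. phenotypes O, A, B, AB.
Rh cross +/+ × +/- → phenotypes Rh+.
Combining independently: O+, A+, B+, AB+.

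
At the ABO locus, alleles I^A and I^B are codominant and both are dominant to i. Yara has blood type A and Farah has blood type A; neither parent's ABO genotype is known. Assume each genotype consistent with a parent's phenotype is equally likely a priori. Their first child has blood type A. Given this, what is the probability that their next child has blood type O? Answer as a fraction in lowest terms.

1/20

Possible genotypes: Yara ∈ {I^A I^A, I^A i}; Farah ∈ {I^A I^A, I^A i}.
Weight each parental genotype pair by prior × P(type-A child):
  I^A I^A × I^A I^A: posterior weight 4/15; P(next child type O) = 0.
  I^A I^A × I^A i: posterior weight 4/15; P(next child type O) = 0.
  I^A i × I^A I^A: posterior weight 4/15; P(next child type O) = 0.
  I^A i × I^A i: posterior weight 1/5; P(next child type O) = 1/4.
Weighted sum = 1/20.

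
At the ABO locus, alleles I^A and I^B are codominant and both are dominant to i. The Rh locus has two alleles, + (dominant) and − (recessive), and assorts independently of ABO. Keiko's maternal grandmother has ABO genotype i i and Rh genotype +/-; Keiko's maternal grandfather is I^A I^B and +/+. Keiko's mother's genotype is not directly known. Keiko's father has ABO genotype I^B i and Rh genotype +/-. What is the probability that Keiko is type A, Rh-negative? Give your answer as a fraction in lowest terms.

1/64

Keiko's mother's ABO genotype from i i × I^A I^B: 1/2 I^A i, 1/2 I^B i.
Crossing each possibility with the father I^B i and summing P(type A): 1/2·1/4 + 1/2·0 = 1/8.
Similarly for Rh via the mother's Rh distribution: P(Rh-) = 1/8.
Independent loci: 1/8 × 1/8 = 1/64.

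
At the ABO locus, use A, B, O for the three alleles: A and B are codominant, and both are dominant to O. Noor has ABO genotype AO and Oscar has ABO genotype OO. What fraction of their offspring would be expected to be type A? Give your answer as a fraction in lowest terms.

1/2

ABO cross AO × OO → offspring phenotypes: 1/2 O, 1/2 A.
So P(type A) = 1/2.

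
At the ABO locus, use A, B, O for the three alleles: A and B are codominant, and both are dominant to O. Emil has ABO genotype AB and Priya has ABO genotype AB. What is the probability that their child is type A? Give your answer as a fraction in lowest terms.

ABO cross AB × AB → offspring phenotypes: 1/4 A, 1/4 B, 1/2 AB.
So P(type A) = 1/4.

1/4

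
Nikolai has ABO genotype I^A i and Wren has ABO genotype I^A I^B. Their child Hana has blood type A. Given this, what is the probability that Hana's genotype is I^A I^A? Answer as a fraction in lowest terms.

1/2

Cross I^A i × I^A I^B → 1/4 I^A I^A, 1/4 I^A I^B, 1/4 I^A i, 1/4 I^B i.
Type-A genotypes among offspring: I^A I^A (1/4), I^A i (1/4); total 1/2.
P(I^A I^A | type A) = (1/4) / (1/2) = 1/2.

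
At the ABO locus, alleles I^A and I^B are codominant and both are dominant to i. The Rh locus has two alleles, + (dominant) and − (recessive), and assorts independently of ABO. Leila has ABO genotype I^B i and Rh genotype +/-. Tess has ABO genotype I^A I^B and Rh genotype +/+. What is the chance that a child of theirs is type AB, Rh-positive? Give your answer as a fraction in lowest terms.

1/4

ABO cross I^B i × I^A I^B → offspring phenotypes: 1/4 A, 1/2 B, 1/4 AB.
Rh cross +/- × +/+ → 1 Rh+.
Independent loci: P(type AB, Rh-positive) = 1/4 × 1 = 1/4.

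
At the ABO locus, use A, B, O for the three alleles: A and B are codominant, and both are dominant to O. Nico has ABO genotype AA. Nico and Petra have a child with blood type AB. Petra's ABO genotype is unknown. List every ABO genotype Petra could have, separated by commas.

AB, BB, BO

For each candidate genotype of Petra, check whether crossing it with AA can produce every observed child phenotype.
  AA → possible child types {A} ✗
  AB → possible child types {A, AB} ✓
  AO → possible child types {A} ✗
  BB → possible child types {AB} ✓
  BO → possible child types {A, AB} ✓
  OO → possible child types {A} ✗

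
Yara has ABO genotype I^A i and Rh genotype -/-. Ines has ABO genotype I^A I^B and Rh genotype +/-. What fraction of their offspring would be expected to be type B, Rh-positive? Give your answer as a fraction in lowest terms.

ABO cross I^A i × I^A I^B → offspring phenotypes: 1/2 A, 1/4 B, 1/4 AB.
Rh cross -/- × +/- → 1/2 Rh+, 1/2 Rh-.
Independent loci: P(type B, Rh-positive) = 1/4 × 1/2 = 1/8.

1/8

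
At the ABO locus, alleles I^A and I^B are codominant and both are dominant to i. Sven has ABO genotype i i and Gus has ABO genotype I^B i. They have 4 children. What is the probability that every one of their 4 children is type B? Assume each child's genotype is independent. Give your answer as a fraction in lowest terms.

1/16

ABO cross i i × I^B i → 1/2 O, 1/2 B.
So P(type B) = 1/2 per child.
All 4 independent: (1/2)^4 = 1/16.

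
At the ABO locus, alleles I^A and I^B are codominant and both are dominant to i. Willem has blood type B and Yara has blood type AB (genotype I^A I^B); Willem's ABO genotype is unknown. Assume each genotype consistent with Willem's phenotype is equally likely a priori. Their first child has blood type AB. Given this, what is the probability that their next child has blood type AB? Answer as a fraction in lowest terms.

Possible genotypes: Willem ∈ {I^B I^B, I^B i}; Yara ∈ {I^A I^B}.
Weight each parental genotype pair by prior × P(type-AB child):
  I^B I^B × I^A I^B: posterior weight 2/3; P(next child type AB) = 1/2.
  I^B i × I^A I^B: posterior weight 1/3; P(next child type AB) = 1/4.
Weighted sum = 5/12.

5/12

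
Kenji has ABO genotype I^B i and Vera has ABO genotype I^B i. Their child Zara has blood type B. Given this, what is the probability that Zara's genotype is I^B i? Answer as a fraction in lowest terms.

2/3

Cross I^B i × I^B i → 1/4 I^B I^B, 1/2 I^B i, 1/4 i i.
Type-B genotypes among offspring: I^B I^B (1/4), I^B i (1/2); total 3/4.
P(I^B i | type B) = (1/2) / (3/4) = 2/3.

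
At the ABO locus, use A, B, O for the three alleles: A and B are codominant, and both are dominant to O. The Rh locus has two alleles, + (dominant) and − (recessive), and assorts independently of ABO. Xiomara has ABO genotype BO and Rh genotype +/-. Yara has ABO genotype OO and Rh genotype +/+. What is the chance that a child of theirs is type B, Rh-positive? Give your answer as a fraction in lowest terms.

1/2

ABO cross BO × OO → offspring phenotypes: 1/2 O, 1/2 B.
Rh cross +/- × +/+ → 1 Rh+.
Independent loci: P(type B, Rh-positive) = 1/2 × 1 = 1/2.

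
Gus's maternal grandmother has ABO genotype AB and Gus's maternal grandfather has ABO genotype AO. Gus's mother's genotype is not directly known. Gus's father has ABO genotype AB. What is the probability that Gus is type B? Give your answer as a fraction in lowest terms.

1/4

Gus's mother's ABO genotype from AB × AO: 1/4 AA, 1/4 AB, 1/4 AO, 1/4 BO.
Crossing each possibility with the father AB and summing P(type B): 1/4·0 + 1/4·1/4 + 1/4·1/4 + 1/4·1/2 = 1/4.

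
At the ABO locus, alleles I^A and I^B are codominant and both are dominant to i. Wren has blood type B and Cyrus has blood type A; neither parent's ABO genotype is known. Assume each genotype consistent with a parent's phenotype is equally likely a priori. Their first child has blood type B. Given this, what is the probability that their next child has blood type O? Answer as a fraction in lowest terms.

1/12

Possible genotypes: Wren ∈ {I^B I^B, I^B i}; Cyrus ∈ {I^A I^A, I^A i}.
Weight each parental genotype pair by prior × P(type-B child):
  I^B I^B × I^A i: posterior weight 2/3; P(next child type O) = 0.
  I^B i × I^A i: posterior weight 1/3; P(next child type O) = 1/4.
Weighted sum = 1/12.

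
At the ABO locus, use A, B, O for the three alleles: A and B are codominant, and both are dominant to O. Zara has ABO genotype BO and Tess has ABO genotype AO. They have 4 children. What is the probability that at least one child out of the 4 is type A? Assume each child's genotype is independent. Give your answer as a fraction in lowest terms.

ABO cross BO × AO → 1/4 O, 1/4 A, 1/4 B, 1/4 AB.
So P(type A) = 1/4 per child.
P(none) = (3/4)^4 = 81/256; P(at least one) = 1 − 81/256 = 175/256.

175/256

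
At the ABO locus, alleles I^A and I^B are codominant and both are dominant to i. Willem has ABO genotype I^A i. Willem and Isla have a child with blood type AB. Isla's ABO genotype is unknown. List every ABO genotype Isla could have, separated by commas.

For each candidate genotype of Isla, check whether crossing it with I^A i can produce every observed child phenotype.
  I^A I^A → possible child types {A} ✗
  I^A I^B → possible child types {A, B, AB} ✓
  I^A i → possible child types {O, A} ✗
  I^B I^B → possible child types {B, AB} ✓
  I^B i → possible child types {O, A, B, AB} ✓
  i i → possible child types {O, A} ✗

I^A I^B, I^B I^B, I^B i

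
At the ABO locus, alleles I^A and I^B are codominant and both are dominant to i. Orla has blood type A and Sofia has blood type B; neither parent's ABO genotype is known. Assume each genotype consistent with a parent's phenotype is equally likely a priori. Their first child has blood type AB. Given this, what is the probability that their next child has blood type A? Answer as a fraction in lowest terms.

5/36

Possible genotypes: Orla ∈ {I^A I^A, I^A i}; Sofia ∈ {I^B I^B, I^B i}.
Weight each parental genotype pair by prior × P(type-AB child):
  I^A I^A × I^B I^B: posterior weight 4/9; P(next child type A) = 0.
  I^A I^A × I^B i: posterior weight 2/9; P(next child type A) = 1/2.
  I^A i × I^B I^B: posterior weight 2/9; P(next child type A) = 0.
  I^A i × I^B i: posterior weight 1/9; P(next child type A) = 1/4.
Weighted sum = 5/36.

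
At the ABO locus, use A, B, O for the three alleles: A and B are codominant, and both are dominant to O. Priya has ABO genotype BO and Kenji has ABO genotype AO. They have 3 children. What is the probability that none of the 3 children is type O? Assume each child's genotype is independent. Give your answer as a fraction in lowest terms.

ABO cross BO × AO → 1/4 O, 1/4 A, 1/4 B, 1/4 AB.
So P(type O) = 1/4 per child.
P(not type O) = 3/4 for one child; (3/4)^3 = 27/64.

27/64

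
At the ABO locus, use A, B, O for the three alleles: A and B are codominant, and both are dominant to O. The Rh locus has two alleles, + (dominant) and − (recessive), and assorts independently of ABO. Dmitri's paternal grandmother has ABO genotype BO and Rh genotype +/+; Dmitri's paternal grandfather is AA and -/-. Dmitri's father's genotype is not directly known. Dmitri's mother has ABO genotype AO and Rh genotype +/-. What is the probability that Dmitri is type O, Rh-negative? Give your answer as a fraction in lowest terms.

Dmitri's father's ABO genotype from BO × AA: 1/2 AB, 1/2 AO.
Crossing each possibility with the mother AO and summing P(type O): 1/2·0 + 1/2·1/4 = 1/8.
Similarly for Rh via the father's Rh distribution: P(Rh-) = 1/4.
Independent loci: 1/8 × 1/4 = 1/32.

1/32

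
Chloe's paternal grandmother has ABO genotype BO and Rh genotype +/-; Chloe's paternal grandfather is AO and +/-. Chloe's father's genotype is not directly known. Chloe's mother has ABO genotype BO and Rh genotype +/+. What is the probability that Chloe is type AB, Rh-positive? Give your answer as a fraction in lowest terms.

1/8

Chloe's father's ABO genotype from BO × AO: 1/4 AB, 1/4 AO, 1/4 BO, 1/4 OO.
Crossing each possibility with the mother BO and summing P(type AB): 1/4·1/4 + 1/4·1/4 + 1/4·0 + 1/4·0 = 1/8.
Similarly for Rh via the father's Rh distribution: P(Rh+) = 1.
Independent loci: 1/8 × 1 = 1/8.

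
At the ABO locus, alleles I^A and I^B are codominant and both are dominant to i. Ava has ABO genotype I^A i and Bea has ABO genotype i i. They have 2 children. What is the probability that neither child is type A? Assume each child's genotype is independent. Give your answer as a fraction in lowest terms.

ABO cross I^A i × i i → 1/2 O, 1/2 A.
So P(type A) = 1/2 per child.
P(not type A) = 1/2 for one child; (1/2)^2 = 1/4.

1/4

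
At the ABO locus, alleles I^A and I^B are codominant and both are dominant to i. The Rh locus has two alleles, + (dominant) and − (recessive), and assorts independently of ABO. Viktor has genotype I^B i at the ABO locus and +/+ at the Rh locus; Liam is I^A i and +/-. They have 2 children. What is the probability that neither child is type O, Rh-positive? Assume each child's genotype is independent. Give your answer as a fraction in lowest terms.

ABO cross I^B i × I^A i → 1/4 O, 1/4 A, 1/4 B, 1/4 AB.
Rh cross +/+ × +/- → 1 Rh+; so P(type O, Rh-positive) = 1/4 × 1 = 1/4 per child.
P(not type O, Rh-positive) = 3/4 for one child; (3/4)^2 = 9/16.

9/16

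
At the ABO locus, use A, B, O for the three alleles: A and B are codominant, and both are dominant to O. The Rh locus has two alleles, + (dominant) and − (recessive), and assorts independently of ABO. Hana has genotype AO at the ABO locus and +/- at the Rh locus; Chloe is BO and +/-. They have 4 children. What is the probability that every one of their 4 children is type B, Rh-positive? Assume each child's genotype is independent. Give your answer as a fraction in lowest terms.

81/65536

ABO cross AO × BO → 1/4 O, 1/4 A, 1/4 B, 1/4 AB.
Rh cross +/- × +/- → 3/4 Rh+, 1/4 Rh-; so P(type B, Rh-positive) = 1/4 × 3/4 = 3/16 per child.
All 4 independent: (3/16)^4 = 81/65536.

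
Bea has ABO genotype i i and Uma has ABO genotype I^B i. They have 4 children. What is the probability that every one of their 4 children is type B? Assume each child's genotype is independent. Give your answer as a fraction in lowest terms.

1/16

ABO cross i i × I^B i → 1/2 O, 1/2 B.
So P(type B) = 1/2 per child.
All 4 independent: (1/2)^4 = 1/16.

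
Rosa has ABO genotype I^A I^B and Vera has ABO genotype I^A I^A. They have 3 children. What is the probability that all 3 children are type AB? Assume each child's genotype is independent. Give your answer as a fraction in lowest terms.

1/8

ABO cross I^A I^B × I^A I^A → 1/2 A, 1/2 AB.
So P(type AB) = 1/2 per child.
All 3 independent: (1/2)^3 = 1/8.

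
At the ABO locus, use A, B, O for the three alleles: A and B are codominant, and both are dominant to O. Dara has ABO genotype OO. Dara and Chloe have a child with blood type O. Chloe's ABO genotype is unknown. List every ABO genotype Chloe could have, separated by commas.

AO, BO, OO

For each candidate genotype of Chloe, check whether crossing it with OO can produce every observed child phenotype.
  AA → possible child types {A} ✗
  AB → possible child types {A, B} ✗
  AO → possible child types {O, A} ✓
  BB → possible child types {B} ✗
  BO → possible child types {O, B} ✓
  OO → possible child types {O} ✓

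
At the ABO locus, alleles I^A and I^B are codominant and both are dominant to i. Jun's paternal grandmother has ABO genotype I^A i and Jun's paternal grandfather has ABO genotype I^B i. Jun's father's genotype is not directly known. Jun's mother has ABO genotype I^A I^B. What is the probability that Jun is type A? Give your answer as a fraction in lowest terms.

3/8

Jun's father's ABO genotype from I^A i × I^B i: 1/4 I^A I^B, 1/4 I^A i, 1/4 I^B i, 1/4 i i.
Crossing each possibility with the mother I^A I^B and summing P(type A): 1/4·1/4 + 1/4·1/2 + 1/4·1/4 + 1/4·1/2 = 3/8.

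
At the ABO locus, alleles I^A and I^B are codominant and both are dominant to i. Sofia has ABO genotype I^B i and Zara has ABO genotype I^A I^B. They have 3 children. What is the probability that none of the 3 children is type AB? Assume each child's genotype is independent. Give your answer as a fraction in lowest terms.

27/64

ABO cross I^B i × I^A I^B → 1/4 A, 1/2 B, 1/4 AB.
So P(type AB) = 1/4 per child.
P(not type AB) = 3/4 for one child; (3/4)^3 = 27/64.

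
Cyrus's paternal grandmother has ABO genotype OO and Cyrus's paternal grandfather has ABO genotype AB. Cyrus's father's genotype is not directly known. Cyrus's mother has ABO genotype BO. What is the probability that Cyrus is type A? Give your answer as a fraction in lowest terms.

1/8

Cyrus's father's ABO genotype from OO × AB: 1/2 AO, 1/2 BO.
Crossing each possibility with the mother BO and summing P(type A): 1/2·1/4 + 1/2·0 = 1/8.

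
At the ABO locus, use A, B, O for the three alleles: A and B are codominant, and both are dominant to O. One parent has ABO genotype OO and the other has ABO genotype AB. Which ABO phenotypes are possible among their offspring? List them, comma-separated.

A, B

Gametes from OO × AB give offspring ABO genotypes AO, BO, i.e. phenotypes A, B.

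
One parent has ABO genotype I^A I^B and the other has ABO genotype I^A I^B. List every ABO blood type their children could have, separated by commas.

A, B, AB

Gametes from I^A I^B × I^A I^B give offspring ABO genotypes I^A I^A, I^A I^B, I^B I^B, i.e. phenotypes A, B, AB.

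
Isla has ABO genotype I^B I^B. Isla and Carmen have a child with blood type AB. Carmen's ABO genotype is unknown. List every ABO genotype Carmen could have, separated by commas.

I^A I^A, I^A I^B, I^A i

For each candidate genotype of Carmen, check whether crossing it with I^B I^B can produce every observed child phenotype.
  I^A I^A → possible child types {AB} ✓
  I^A I^B → possible child types {B, AB} ✓
  I^A i → possible child types {B, AB} ✓
  I^B I^B → possible child types {B} ✗
  I^B i → possible child types {B} ✗
  i i → possible child types {B} ✗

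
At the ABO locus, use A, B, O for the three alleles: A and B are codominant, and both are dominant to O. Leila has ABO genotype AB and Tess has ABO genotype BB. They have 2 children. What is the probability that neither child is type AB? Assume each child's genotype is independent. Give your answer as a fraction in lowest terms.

ABO cross AB × BB → 1/2 B, 1/2 AB.
So P(type AB) = 1/2 per child.
P(not type AB) = 1/2 for one child; (1/2)^2 = 1/4.

1/4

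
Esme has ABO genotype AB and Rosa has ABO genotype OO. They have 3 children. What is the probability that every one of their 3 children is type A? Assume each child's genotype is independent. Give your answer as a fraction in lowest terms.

ABO cross AB × OO → 1/2 A, 1/2 B.
So P(type A) = 1/2 per child.
All 3 independent: (1/2)^3 = 1/8.

1/8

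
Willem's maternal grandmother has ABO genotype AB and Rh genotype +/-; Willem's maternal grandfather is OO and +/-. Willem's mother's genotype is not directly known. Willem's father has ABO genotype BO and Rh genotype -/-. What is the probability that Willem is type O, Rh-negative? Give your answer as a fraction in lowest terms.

1/8

Willem's mother's ABO genotype from AB × OO: 1/2 AO, 1/2 BO.
Crossing each possibility with the father BO and summing P(type O): 1/2·1/4 + 1/2·1/4 = 1/4.
Similarly for Rh via the mother's Rh distribution: P(Rh-) = 1/2.
Independent loci: 1/4 × 1/2 = 1/8.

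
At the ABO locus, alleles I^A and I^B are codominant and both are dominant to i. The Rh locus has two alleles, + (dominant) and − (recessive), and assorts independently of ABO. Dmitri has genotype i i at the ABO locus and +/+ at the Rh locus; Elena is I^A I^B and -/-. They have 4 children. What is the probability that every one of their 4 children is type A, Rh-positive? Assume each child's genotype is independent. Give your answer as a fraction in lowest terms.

ABO cross i i × I^A I^B → 1/2 A, 1/2 B.
Rh cross +/+ × -/- → 1 Rh+; so P(type A, Rh-positive) = 1/2 × 1 = 1/2 per child.
All 4 independent: (1/2)^4 = 1/16.

1/16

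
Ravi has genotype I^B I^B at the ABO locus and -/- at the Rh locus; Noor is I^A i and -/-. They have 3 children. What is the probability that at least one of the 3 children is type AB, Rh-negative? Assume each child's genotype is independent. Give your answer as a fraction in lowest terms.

ABO cross I^B I^B × I^A i → 1/2 B, 1/2 AB.
Rh cross -/- × -/- → 1 Rh-; so P(type AB, Rh-negative) = 1/2 × 1 = 1/2 per child.
P(none) = (1/2)^3 = 1/8; P(at least one) = 1 − 1/8 = 7/8.

7/8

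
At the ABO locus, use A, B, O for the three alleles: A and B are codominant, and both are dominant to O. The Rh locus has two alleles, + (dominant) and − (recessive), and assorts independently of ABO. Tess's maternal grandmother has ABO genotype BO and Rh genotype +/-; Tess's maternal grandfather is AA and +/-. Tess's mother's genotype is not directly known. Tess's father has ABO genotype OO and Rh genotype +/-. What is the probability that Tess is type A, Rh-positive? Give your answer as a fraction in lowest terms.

Tess's mother's ABO genotype from BO × AA: 1/2 AB, 1/2 AO.
Crossing each possibility with the father OO and summing P(type A): 1/2·1/2 + 1/2·1/2 = 1/2.
Similarly for Rh via the mother's Rh distribution: P(Rh+) = 3/4.
Independent loci: 1/2 × 3/4 = 3/8.

3/8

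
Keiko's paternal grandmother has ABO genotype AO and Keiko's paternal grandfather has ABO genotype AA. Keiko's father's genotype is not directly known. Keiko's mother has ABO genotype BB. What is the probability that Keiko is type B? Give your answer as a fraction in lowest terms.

1/4

Keiko's father's ABO genotype from AO × AA: 1/2 AA, 1/2 AO.
Crossing each possibility with the mother BB and summing P(type B): 1/2·0 + 1/2·1/2 = 1/4.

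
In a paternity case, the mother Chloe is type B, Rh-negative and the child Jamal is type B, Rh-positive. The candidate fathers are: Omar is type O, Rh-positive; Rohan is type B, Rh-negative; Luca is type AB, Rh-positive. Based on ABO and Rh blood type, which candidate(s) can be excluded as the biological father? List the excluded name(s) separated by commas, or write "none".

Rohan

A candidate is excluded only if no genotype consistent with his phenotype could produce a type B, Rh-positive child with a type B, Rh-negative mother.
Rohan (type B, Rh-): no genotype consistent with that phenotype can produce a type-B Rh+ child with a type-B mother.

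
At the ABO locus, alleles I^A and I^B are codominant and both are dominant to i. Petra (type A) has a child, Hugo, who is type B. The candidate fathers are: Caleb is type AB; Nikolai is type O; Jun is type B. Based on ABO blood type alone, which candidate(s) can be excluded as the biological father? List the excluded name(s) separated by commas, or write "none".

A candidate is excluded only if no genotype consistent with his phenotype could produce a type B child with a type A mother.
Nikolai (type O): no genotype consistent with that phenotype can produce a type-B child with a type-A mother.

Nikolai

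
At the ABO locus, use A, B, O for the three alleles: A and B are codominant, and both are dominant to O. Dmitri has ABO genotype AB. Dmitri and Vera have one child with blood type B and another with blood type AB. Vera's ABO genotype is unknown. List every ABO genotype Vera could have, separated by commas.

For each candidate genotype of Vera, check whether crossing it with AB can produce every observed child phenotype.
  AA → possible child types {A, AB} ✗
  AB → possible child types {A, B, AB} ✓
  AO → possible child types {A, B, AB} ✓
  BB → possible child types {B, AB} ✓
  BO → possible child types {A, B, AB} ✓
  OO → possible child types {A, B} ✗

AB, AO, BB, BO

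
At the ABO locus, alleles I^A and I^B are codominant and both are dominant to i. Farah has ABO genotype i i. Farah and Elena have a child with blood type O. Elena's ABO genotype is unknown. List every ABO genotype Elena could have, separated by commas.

I^A i, I^B i, i i

For each candidate genotype of Elena, check whether crossing it with i i can produce every observed child phenotype.
  I^A I^A → possible child types {A} ✗
  I^A I^B → possible child types {A, B} ✗
  I^A i → possible child types {O, A} ✓
  I^B I^B → possible child types {B} ✗
  I^B i → possible child types {O, B} ✓
  i i → possible child types {O} ✓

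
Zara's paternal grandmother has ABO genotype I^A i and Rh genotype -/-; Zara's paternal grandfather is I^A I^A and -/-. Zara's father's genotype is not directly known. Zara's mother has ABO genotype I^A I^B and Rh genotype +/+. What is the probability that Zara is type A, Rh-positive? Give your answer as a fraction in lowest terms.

Zara's father's ABO genotype from I^A i × I^A I^A: 1/2 I^A I^A, 1/2 I^A i.
Crossing each possibility with the mother I^A I^B and summing P(type A): 1/2·1/2 + 1/2·1/2 = 1/2.
Similarly for Rh via the father's Rh distribution: P(Rh+) = 1.
Independent loci: 1/2 × 1 = 1/2.

1/2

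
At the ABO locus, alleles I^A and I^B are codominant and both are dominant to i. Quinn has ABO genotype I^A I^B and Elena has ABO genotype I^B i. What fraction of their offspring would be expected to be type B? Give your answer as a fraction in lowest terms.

1/2

ABO cross I^A I^B × I^B i → offspring phenotypes: 1/4 A, 1/2 B, 1/4 AB.
So P(type B) = 1/2.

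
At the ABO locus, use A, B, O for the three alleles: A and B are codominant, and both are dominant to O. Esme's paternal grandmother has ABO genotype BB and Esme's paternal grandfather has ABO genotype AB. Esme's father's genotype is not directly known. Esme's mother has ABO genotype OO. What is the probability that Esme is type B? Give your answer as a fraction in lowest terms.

Esme's father's ABO genotype from BB × AB: 1/2 AB, 1/2 BB.
Crossing each possibility with the mother OO and summing P(type B): 1/2·1/2 + 1/2·1 = 3/4.

3/4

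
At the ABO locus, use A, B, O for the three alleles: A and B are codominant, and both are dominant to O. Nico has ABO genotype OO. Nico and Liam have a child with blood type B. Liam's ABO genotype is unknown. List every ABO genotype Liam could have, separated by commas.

AB, BB, BO

For each candidate genotype of Liam, check whether crossing it with OO can produce every observed child phenotype.
  AA → possible child types {A} ✗
  AB → possible child types {A, B} ✓
  AO → possible child types {O, A} ✗
  BB → possible child types {B} ✓
  BO → possible child types {O, B} ✓
  OO → possible child types {O} ✗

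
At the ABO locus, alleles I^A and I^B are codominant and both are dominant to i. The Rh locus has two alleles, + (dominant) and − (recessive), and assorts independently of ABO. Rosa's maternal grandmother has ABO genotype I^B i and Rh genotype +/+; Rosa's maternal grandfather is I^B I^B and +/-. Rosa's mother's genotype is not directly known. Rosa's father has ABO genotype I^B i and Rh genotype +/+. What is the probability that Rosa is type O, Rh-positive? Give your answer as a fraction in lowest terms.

1/8

Rosa's mother's ABO genotype from I^B i × I^B I^B: 1/2 I^B I^B, 1/2 I^B i.
Crossing each possibility with the father I^B i and summing P(type O): 1/2·0 + 1/2·1/4 = 1/8.
Similarly for Rh via the mother's Rh distribution: P(Rh+) = 1.
Independent loci: 1/8 × 1 = 1/8.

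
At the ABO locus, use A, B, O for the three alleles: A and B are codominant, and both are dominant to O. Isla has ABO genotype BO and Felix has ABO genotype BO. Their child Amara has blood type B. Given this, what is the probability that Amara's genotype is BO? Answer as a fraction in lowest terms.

Cross BO × BO → 1/4 BB, 1/2 BO, 1/4 OO.
Type-B genotypes among offspring: BB (1/4), BO (1/2); total 3/4.
P(BO | type B) = (1/2) / (3/4) = 2/3.

2/3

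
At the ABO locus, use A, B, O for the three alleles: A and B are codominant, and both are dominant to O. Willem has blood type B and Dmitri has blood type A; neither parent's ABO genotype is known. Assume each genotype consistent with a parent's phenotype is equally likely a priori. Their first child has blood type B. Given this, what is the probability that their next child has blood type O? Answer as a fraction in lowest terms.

1/12

Possible genotypes: Willem ∈ {BB, BO}; Dmitri ∈ {AA, AO}.
Weight each parental genotype pair by prior × P(type-B child):
  BB × AO: posterior weight 2/3; P(next child type O) = 0.
  BO × AO: posterior weight 1/3; P(next child type O) = 1/4.
Weighted sum = 1/12.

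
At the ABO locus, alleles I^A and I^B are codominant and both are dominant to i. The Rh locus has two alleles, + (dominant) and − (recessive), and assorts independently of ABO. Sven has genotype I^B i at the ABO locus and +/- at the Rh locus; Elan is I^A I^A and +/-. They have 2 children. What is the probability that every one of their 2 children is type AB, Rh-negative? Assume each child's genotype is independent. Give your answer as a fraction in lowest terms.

ABO cross I^B i × I^A I^A → 1/2 A, 1/2 AB.
Rh cross +/- × +/- → 3/4 Rh+, 1/4 Rh-; so P(type AB, Rh-negative) = 1/2 × 1/4 = 1/8 per child.
All 2 independent: (1/8)^2 = 1/64.

1/64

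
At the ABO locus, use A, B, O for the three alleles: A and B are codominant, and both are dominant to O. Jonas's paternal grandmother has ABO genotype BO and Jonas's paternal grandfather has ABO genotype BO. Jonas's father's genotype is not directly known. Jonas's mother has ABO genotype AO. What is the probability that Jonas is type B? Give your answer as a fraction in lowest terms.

1/4

Jonas's father's ABO genotype from BO × BO: 1/4 BB, 1/2 BO, 1/4 OO.
Crossing each possibility with the mother AO and summing P(type B): 1/4·1/2 + 1/2·1/4 + 1/4·0 = 1/4.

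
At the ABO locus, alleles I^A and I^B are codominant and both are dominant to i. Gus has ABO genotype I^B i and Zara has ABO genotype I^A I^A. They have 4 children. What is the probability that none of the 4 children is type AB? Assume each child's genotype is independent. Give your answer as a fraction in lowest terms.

1/16

ABO cross I^B i × I^A I^A → 1/2 A, 1/2 AB.
So P(type AB) = 1/2 per child.
P(not type AB) = 1/2 for one child; (1/2)^4 = 1/16.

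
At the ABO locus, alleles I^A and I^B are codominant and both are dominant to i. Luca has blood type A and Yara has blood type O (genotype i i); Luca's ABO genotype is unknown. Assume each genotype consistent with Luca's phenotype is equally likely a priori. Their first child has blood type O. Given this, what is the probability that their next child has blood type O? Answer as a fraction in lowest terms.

1/2

Possible genotypes: Luca ∈ {I^A I^A, I^A i}; Yara ∈ {i i}.
Weight each parental genotype pair by prior × P(type-O child):
  I^A i × i i: posterior weight 1; P(next child type O) = 1/2.
Weighted sum = 1/2.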